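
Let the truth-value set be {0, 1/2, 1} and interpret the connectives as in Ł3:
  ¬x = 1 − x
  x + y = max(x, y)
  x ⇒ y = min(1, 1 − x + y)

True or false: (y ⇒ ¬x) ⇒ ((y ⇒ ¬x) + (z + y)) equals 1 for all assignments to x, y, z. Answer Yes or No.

At x = 0, y = 1/2, z = 1, for instance:
¬x = ¬0 = 1
y ⇒ ¬x = 1/2 ⇒ 1 = 1
z + y = 1 + 1/2 = 1
(y ⇒ ¬x) + (z + y) = 1 + 1 = 1
(y ⇒ ¬x) ⇒ ((y ⇒ ¬x) + (z + y)) = 1 ⇒ 1 = 1
and checking the remaining 26 assignments likewise gives ≥ 1 in every case.

Yes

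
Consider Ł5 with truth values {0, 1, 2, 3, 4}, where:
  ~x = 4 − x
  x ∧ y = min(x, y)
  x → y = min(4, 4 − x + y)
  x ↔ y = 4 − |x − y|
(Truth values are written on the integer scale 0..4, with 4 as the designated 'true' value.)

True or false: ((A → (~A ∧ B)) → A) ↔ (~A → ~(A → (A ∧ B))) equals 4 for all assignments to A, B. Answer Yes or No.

No

Counterexample: take A = 3, B = 3.
~A = ~3 = 1
~A ∧ B = 1 ∧ 3 = 1
A → (~A ∧ B) = 3 → 1 = 2
(A → (~A ∧ B)) → A = 2 → 3 = 4
~A = ~3 = 1
A ∧ B = 3 ∧ 3 = 3
A → (A ∧ B) = 3 → 3 = 4
~(A → (A ∧ B)) = ~4 = 0
~A → ~(A → (A ∧ B)) = 1 → 0 = 3
((A → (~A ∧ B)) → A) ↔ (~A → ~(A → (A ∧ B))) = 4 ↔ 3 = 3
This gives 3 ≠ 4.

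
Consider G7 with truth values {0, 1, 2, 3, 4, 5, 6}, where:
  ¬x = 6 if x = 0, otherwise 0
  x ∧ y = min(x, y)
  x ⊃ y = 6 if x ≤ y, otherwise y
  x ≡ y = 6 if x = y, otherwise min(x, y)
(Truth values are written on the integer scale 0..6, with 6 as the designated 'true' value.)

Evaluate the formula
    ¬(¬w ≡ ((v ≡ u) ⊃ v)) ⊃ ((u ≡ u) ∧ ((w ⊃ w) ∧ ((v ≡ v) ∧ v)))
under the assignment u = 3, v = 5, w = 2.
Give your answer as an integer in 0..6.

¬w = ¬2 = 0
v ≡ u = 5 ≡ 3 = 3
(v ≡ u) ⊃ v = 3 ⊃ 5 = 6
¬w ≡ ((v ≡ u) ⊃ v) = 0 ≡ 6 = 0
¬(¬w ≡ ((v ≡ u) ⊃ v)) = ¬0 = 6
u ≡ u = 3 ≡ 3 = 6
w ⊃ w = 2 ⊃ 2 = 6
v ≡ v = 5 ≡ 5 = 6
(v ≡ v) ∧ v = 6 ∧ 5 = 5
(w ⊃ w) ∧ ((v ≡ v) ∧ v) = 6 ∧ 5 = 5
(u ≡ u) ∧ ((w ⊃ w) ∧ ((v ≡ v) ∧ v)) = 6 ∧ 5 = 5
¬(¬w ≡ ((v ≡ u) ⊃ v)) ⊃ ((u ≡ u) ∧ ((w ⊃ w) ∧ ((v ≡ v) ∧ v))) = 6 ⊃ 5 = 5

5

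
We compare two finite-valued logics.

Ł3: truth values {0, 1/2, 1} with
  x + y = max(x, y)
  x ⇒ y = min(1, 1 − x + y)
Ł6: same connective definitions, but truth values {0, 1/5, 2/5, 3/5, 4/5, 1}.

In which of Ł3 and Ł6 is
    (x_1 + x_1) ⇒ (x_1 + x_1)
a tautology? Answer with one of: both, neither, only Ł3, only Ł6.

both

In Ł3: every assignment gives 1 — tautology.
In Ł6: every assignment gives 1 — tautology.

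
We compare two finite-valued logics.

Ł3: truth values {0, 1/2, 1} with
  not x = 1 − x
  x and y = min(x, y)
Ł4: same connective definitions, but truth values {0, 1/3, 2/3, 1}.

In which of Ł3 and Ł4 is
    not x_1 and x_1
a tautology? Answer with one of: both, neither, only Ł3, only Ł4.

neither

In Ł3: at x_1 = 0 the value is 0 — not a tautology.
In Ł4: at x_1 = 0 the value is 0 — not a tautology.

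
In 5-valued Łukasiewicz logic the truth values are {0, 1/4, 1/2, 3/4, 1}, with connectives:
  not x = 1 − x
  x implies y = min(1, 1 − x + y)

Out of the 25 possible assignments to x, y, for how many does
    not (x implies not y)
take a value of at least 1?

value 1: 1 assignment (counts)
value 3/4: 2 assignments
value 1/2: 3 assignments
value 1/4: 4 assignments
value 0: 15 assignments
So 1 of the 25 assignments meets the threshold.

1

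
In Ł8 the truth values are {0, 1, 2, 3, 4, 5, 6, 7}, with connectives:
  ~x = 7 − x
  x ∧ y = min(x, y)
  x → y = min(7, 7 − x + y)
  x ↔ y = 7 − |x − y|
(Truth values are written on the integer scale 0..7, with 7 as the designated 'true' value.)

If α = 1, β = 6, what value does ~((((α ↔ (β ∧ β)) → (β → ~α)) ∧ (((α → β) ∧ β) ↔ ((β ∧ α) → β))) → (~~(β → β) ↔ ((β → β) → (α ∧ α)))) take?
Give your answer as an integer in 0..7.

β ∧ β = 6 ∧ 6 = 6
α ↔ (β ∧ β) = 1 ↔ 6 = 2
~α = ~1 = 6
β → ~α = 6 → 6 = 7
(α ↔ (β ∧ β)) → (β → ~α) = 2 → 7 = 7
α → β = 1 → 6 = 7
(α → β) ∧ β = 7 ∧ 6 = 6
β ∧ α = 6 ∧ 1 = 1
(β ∧ α) → β = 1 → 6 = 7
((α → β) ∧ β) ↔ ((β ∧ α) → β) = 6 ↔ 7 = 6
((α ↔ (β ∧ β)) → (β → ~α)) ∧ (((α → β) ∧ β) ↔ ((β ∧ α) → β)) = 7 ∧ 6 = 6
β → β = 6 → 6 = 7
~(β → β) = ~7 = 0
~~(β → β) = ~0 = 7
β → β = 6 → 6 = 7
α ∧ α = 1 ∧ 1 = 1
(β → β) → (α ∧ α) = 7 → 1 = 1
~~(β → β) ↔ ((β → β) → (α ∧ α)) = 7 ↔ 1 = 1
(((α ↔ (β ∧ β)) → (β → ~α)) ∧ (((α → β) ∧ β) ↔ ((β ∧ α) → β))) → (~~(β → β) ↔ ((β → β) → (α ∧ α))) = 6 → 1 = 2
~((((α ↔ (β ∧ β)) → (β → ~α)) ∧ (((α → β) ∧ β) ↔ ((β ∧ α) → β))) → (~~(β → β) ↔ ((β → β) → (α ∧ α)))) = ~2 = 5

5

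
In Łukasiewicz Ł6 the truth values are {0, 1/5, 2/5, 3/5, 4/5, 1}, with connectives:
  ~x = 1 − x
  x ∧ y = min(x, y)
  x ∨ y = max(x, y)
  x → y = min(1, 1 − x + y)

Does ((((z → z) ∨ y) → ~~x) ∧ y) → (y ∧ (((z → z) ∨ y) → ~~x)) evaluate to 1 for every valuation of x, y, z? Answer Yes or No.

Yes

At x = 4/5, y = 4/5, z = 0, for instance:
z → z = 0 → 0 = 1
(z → z) ∨ y = 1 ∨ 4/5 = 1
~x = ~4/5 = 1/5
~~x = ~1/5 = 4/5
((z → z) ∨ y) → ~~x = 1 → 4/5 = 4/5
(((z → z) ∨ y) → ~~x) ∧ y = 4/5 ∧ 4/5 = 4/5
y ∧ (((z → z) ∨ y) → ~~x) = 4/5 ∧ 4/5 = 4/5
((((z → z) ∨ y) → ~~x) ∧ y) → (y ∧ (((z → z) ∨ y) → ~~x)) = 4/5 → 4/5 = 1
and checking the remaining 215 assignments likewise gives ≥ 1 in every case.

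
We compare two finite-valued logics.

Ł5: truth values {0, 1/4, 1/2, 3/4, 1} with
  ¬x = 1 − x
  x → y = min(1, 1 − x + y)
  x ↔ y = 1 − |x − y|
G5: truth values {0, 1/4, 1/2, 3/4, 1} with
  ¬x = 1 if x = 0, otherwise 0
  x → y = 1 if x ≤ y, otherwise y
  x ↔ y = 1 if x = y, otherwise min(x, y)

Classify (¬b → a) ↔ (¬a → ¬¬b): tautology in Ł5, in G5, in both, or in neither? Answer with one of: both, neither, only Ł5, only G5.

only Ł5

In Ł5: every assignment gives 1 — tautology.
In G5: at a = 1/4, b = 0 the value is 1/4 — not a tautology.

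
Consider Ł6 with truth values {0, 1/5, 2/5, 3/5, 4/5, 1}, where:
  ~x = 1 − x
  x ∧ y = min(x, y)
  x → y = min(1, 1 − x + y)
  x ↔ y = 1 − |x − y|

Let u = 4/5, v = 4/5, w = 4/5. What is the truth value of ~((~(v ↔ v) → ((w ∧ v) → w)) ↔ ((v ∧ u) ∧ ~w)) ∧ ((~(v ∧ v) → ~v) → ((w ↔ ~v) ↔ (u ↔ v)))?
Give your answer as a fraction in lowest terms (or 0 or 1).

2/5

v ↔ v = 4/5 ↔ 4/5 = 1
~(v ↔ v) = ~1 = 0
w ∧ v = 4/5 ∧ 4/5 = 4/5
(w ∧ v) → w = 4/5 → 4/5 = 1
~(v ↔ v) → ((w ∧ v) → w) = 0 → 1 = 1
v ∧ u = 4/5 ∧ 4/5 = 4/5
~w = ~4/5 = 1/5
(v ∧ u) ∧ ~w = 4/5 ∧ 1/5 = 1/5
(~(v ↔ v) → ((w ∧ v) → w)) ↔ ((v ∧ u) ∧ ~w) = 1 ↔ 1/5 = 1/5
~((~(v ↔ v) → ((w ∧ v) → w)) ↔ ((v ∧ u) ∧ ~w)) = ~1/5 = 4/5
v ∧ v = 4/5 ∧ 4/5 = 4/5
~(v ∧ v) = ~4/5 = 1/5
~v = ~4/5 = 1/5
~(v ∧ v) → ~v = 1/5 → 1/5 = 1
~v = ~4/5 = 1/5
w ↔ ~v = 4/5 ↔ 1/5 = 2/5
u ↔ v = 4/5 ↔ 4/5 = 1
(w ↔ ~v) ↔ (u ↔ v) = 2/5 ↔ 1 = 2/5
(~(v ∧ v) → ~v) → ((w ↔ ~v) ↔ (u ↔ v)) = 1 → 2/5 = 2/5
~((~(v ↔ v) → ((w ∧ v) → w)) ↔ ((v ∧ u) ∧ ~w)) ∧ ((~(v ∧ v) → ~v) → ((w ↔ ~v) ↔ (u ↔ v))) = 4/5 ∧ 2/5 = 2/5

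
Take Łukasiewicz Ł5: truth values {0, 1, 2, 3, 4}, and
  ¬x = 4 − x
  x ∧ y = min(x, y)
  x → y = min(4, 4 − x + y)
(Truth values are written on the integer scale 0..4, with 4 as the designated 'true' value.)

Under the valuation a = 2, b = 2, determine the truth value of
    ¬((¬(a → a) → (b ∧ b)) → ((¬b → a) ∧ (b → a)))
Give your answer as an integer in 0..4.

a → a = 2 → 2 = 4
¬(a → a) = ¬4 = 0
b ∧ b = 2 ∧ 2 = 2
¬(a → a) → (b ∧ b) = 0 → 2 = 4
¬b = ¬2 = 2
¬b → a = 2 → 2 = 4
b → a = 2 → 2 = 4
(¬b → a) ∧ (b → a) = 4 ∧ 4 = 4
(¬(a → a) → (b ∧ b)) → ((¬b → a) ∧ (b → a)) = 4 → 4 = 4
¬((¬(a → a) → (b ∧ b)) → ((¬b → a) ∧ (b → a))) = ¬4 = 0

0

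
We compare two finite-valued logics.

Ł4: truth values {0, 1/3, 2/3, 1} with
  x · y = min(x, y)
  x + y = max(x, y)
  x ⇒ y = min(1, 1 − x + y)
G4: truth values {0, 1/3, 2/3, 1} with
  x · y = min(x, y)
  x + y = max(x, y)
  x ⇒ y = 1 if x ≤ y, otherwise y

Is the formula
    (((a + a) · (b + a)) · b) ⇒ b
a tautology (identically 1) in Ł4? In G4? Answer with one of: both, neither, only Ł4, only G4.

both

In Ł4: every assignment gives 1 — tautology.
In G4: every assignment gives 1 — tautology.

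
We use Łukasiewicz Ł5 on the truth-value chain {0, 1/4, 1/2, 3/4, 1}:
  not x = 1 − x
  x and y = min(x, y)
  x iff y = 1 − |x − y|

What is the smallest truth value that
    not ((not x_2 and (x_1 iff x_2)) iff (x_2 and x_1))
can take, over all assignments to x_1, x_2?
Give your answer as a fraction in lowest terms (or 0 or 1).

Take x_1 = 0, x_2 = 1:
not x_2 = not 1 = 0
x_1 iff x_2 = 0 iff 1 = 0
not x_2 and (x_1 iff x_2) = 0 and 0 = 0
x_2 and x_1 = 1 and 0 = 0
(not x_2 and (x_1 iff x_2)) iff (x_2 and x_1) = 0 iff 0 = 1
not ((not x_2 and (x_1 iff x_2)) iff (x_2 and x_1)) = not 1 = 0
No assignment yields a value below 0, so this is the minimum.

0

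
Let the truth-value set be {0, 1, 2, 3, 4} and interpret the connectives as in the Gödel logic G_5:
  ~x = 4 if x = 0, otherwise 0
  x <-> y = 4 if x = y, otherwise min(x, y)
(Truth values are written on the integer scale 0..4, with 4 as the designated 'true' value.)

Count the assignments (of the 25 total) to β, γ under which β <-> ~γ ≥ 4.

5

value 4: 5 assignments (counts)
value 3: 1 assignment
value 2: 1 assignment
value 1: 1 assignment
value 0: 17 assignments
So 5 of the 25 assignments meet the threshold.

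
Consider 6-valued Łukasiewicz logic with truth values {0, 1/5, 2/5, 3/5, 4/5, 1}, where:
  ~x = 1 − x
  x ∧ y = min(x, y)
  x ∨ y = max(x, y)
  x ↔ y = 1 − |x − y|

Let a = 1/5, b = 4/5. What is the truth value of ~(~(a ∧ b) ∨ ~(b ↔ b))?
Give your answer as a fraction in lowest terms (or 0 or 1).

1/5

a ∧ b = 1/5 ∧ 4/5 = 1/5
~(a ∧ b) = ~1/5 = 4/5
b ↔ b = 4/5 ↔ 4/5 = 1
~(b ↔ b) = ~1 = 0
~(a ∧ b) ∨ ~(b ↔ b) = 4/5 ∨ 0 = 4/5
~(~(a ∧ b) ∨ ~(b ↔ b)) = ~4/5 = 1/5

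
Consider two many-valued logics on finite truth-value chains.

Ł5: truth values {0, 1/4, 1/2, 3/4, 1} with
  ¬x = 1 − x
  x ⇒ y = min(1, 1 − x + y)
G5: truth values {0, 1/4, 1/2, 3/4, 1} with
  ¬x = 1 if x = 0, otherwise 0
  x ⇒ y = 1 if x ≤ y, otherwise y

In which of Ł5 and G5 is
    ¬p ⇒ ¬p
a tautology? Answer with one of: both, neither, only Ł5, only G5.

both

In Ł5: every assignment gives 1 — tautology.
In G5: every assignment gives 1 — tautology.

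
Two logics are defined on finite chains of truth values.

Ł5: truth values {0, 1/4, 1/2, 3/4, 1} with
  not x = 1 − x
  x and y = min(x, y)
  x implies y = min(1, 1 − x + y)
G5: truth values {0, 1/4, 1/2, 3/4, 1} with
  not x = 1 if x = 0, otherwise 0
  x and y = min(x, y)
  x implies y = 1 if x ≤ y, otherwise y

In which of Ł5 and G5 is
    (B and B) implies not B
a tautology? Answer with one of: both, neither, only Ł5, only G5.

In Ł5: at B = 3/4 the value is 1/2 — not a tautology.
In G5: at B = 1/4 the value is 0 — not a tautology.

neither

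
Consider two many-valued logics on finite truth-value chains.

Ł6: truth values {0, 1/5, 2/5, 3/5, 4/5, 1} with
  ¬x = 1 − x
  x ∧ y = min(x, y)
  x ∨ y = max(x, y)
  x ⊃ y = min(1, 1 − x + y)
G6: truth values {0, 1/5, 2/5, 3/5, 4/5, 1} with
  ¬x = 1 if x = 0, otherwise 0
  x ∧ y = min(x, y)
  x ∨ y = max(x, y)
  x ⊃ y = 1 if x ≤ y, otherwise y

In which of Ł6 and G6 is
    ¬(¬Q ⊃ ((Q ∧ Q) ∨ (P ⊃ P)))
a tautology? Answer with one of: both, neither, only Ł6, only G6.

In Ł6: at P = 0, Q = 0 the value is 0 — not a tautology.
In G6: at P = 0, Q = 0 the value is 0 — not a tautology.

neither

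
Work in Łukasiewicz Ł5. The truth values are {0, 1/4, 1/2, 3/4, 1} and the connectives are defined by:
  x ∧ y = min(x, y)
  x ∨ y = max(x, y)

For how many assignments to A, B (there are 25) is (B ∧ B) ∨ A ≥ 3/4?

value 1: 9 assignments (counts)
value 3/4: 7 assignments (counts)
value 1/2: 5 assignments
value 1/4: 3 assignments
value 0: 1 assignment
So 16 of the 25 assignments meet the threshold.

16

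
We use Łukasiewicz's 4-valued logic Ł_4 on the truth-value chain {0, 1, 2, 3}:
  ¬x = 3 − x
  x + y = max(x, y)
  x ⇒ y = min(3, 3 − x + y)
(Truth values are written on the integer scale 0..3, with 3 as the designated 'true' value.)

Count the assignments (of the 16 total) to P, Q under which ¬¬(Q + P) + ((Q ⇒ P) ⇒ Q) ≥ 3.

P = 0, Q = 0 ↦ 0  <
P = 0, Q = 1 ↦ 2  <
P = 0, Q = 2 ↦ 3  ≥
P = 0, Q = 3 ↦ 3  ≥
P = 1, Q = 0 ↦ 1  <
P = 1, Q = 1 ↦ 1  <
P = 1, Q = 2 ↦ 3  ≥
P = 1, Q = 3 ↦ 3  ≥
P = 2, Q = 0 ↦ 2  <
P = 2, Q = 1 ↦ 2  <
P = 2, Q = 2 ↦ 2  <
P = 2, Q = 3 ↦ 3  ≥
P = 3, Q = 0 ↦ 3  ≥
P = 3, Q = 1 ↦ 3  ≥
P = 3, Q = 2 ↦ 3  ≥
P = 3, Q = 3 ↦ 3  ≥
So 9 of the 16 assignments meet the threshold.

9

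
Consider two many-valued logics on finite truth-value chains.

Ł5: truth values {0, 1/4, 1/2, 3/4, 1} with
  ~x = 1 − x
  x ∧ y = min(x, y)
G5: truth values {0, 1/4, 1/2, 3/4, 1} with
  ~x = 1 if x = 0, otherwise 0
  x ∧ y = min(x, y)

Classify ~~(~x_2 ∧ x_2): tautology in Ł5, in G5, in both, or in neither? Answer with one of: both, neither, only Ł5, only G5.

In Ł5: at x_2 = 0 the value is 0 — not a tautology.
In G5: at x_2 = 0 the value is 0 — not a tautology.

neither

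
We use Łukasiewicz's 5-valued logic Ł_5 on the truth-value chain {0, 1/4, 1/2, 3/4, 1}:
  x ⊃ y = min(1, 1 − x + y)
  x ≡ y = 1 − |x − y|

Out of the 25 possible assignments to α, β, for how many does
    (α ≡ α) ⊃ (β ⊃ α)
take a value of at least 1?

value 1: 15 assignments (counts)
value 3/4: 4 assignments
value 1/2: 3 assignments
value 1/4: 2 assignments
value 0: 1 assignment
So 15 of the 25 assignments meet the threshold.

15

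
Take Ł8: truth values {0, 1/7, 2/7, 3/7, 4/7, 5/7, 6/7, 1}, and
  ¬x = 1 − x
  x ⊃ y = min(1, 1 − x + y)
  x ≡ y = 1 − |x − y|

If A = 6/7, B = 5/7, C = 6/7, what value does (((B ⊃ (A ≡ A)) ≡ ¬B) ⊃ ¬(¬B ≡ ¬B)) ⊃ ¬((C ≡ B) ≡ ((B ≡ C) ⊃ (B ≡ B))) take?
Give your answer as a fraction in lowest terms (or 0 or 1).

3/7

A ≡ A = 6/7 ≡ 6/7 = 1
B ⊃ (A ≡ A) = 5/7 ⊃ 1 = 1
¬B = ¬5/7 = 2/7
(B ⊃ (A ≡ A)) ≡ ¬B = 1 ≡ 2/7 = 2/7
¬B = ¬5/7 = 2/7
¬B = ¬5/7 = 2/7
¬B ≡ ¬B = 2/7 ≡ 2/7 = 1
¬(¬B ≡ ¬B) = ¬1 = 0
((B ⊃ (A ≡ A)) ≡ ¬B) ⊃ ¬(¬B ≡ ¬B) = 2/7 ⊃ 0 = 5/7
C ≡ B = 6/7 ≡ 5/7 = 6/7
B ≡ C = 5/7 ≡ 6/7 = 6/7
B ≡ B = 5/7 ≡ 5/7 = 1
(B ≡ C) ⊃ (B ≡ B) = 6/7 ⊃ 1 = 1
(C ≡ B) ≡ ((B ≡ C) ⊃ (B ≡ B)) = 6/7 ≡ 1 = 6/7
¬((C ≡ B) ≡ ((B ≡ C) ⊃ (B ≡ B))) = ¬6/7 = 1/7
(((B ⊃ (A ≡ A)) ≡ ¬B) ⊃ ¬(¬B ≡ ¬B)) ⊃ ¬((C ≡ B) ≡ ((B ≡ C) ⊃ (B ≡ B))) = 5/7 ⊃ 1/7 = 3/7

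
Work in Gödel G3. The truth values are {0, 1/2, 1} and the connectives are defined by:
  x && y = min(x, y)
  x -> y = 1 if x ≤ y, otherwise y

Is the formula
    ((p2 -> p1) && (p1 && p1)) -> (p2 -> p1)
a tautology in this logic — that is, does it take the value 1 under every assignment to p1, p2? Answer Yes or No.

Yes

p1 = 0, p2 = 0 ↦ 1
p1 = 0, p2 = 1/2 ↦ 1
p1 = 0, p2 = 1 ↦ 1
p1 = 1/2, p2 = 0 ↦ 1
p1 = 1/2, p2 = 1/2 ↦ 1
p1 = 1/2, p2 = 1 ↦ 1
p1 = 1, p2 = 0 ↦ 1
p1 = 1, p2 = 1/2 ↦ 1
p1 = 1, p2 = 1 ↦ 1
Every assignment gives a value ≥ 1.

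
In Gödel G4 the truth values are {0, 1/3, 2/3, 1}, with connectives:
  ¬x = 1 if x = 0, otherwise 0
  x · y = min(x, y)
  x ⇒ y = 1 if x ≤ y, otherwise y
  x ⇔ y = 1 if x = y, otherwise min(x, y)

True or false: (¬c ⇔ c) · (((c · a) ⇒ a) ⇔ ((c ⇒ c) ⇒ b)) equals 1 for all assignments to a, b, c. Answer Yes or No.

No

Counterexample: take a = 0, b = 0, c = 0.
¬c = ¬0 = 1
¬c ⇔ c = 1 ⇔ 0 = 0
c · a = 0 · 0 = 0
(c · a) ⇒ a = 0 ⇒ 0 = 1
c ⇒ c = 0 ⇒ 0 = 1
(c ⇒ c) ⇒ b = 1 ⇒ 0 = 0
((c · a) ⇒ a) ⇔ ((c ⇒ c) ⇒ b) = 1 ⇔ 0 = 0
(¬c ⇔ c) · (((c · a) ⇒ a) ⇔ ((c ⇒ c) ⇒ b)) = 0 · 0 = 0
This gives 0 ≠ 1.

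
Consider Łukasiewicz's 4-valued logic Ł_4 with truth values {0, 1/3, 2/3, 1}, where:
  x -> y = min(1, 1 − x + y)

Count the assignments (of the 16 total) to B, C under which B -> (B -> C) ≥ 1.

12

B = 0, C = 0 ↦ 1  ≥
B = 0, C = 1/3 ↦ 1  ≥
B = 0, C = 2/3 ↦ 1  ≥
B = 0, C = 1 ↦ 1  ≥
B = 1/3, C = 0 ↦ 1  ≥
B = 1/3, C = 1/3 ↦ 1  ≥
B = 1/3, C = 2/3 ↦ 1  ≥
B = 1/3, C = 1 ↦ 1  ≥
B = 2/3, C = 0 ↦ 2/3  <
B = 2/3, C = 1/3 ↦ 1  ≥
B = 2/3, C = 2/3 ↦ 1  ≥
B = 2/3, C = 1 ↦ 1  ≥
B = 1, C = 0 ↦ 0  <
B = 1, C = 1/3 ↦ 1/3  <
B = 1, C = 2/3 ↦ 2/3  <
B = 1, C = 1 ↦ 1  ≥
So 12 of the 16 assignments meet the threshold.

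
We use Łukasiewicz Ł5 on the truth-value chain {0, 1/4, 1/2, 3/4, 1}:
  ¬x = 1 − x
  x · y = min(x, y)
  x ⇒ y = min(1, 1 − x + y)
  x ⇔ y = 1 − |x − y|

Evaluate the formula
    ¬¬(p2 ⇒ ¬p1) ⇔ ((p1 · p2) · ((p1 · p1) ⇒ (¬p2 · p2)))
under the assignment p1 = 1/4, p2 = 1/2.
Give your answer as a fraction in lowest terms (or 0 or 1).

¬p1 = ¬1/4 = 3/4
p2 ⇒ ¬p1 = 1/2 ⇒ 3/4 = 1
¬(p2 ⇒ ¬p1) = ¬1 = 0
¬¬(p2 ⇒ ¬p1) = ¬0 = 1
p1 · p2 = 1/4 · 1/2 = 1/4
p1 · p1 = 1/4 · 1/4 = 1/4
¬p2 = ¬1/2 = 1/2
¬p2 · p2 = 1/2 · 1/2 = 1/2
(p1 · p1) ⇒ (¬p2 · p2) = 1/4 ⇒ 1/2 = 1
(p1 · p2) · ((p1 · p1) ⇒ (¬p2 · p2)) = 1/4 · 1 = 1/4
¬¬(p2 ⇒ ¬p1) ⇔ ((p1 · p2) · ((p1 · p1) ⇒ (¬p2 · p2))) = 1 ⇔ 1/4 = 1/4

1/4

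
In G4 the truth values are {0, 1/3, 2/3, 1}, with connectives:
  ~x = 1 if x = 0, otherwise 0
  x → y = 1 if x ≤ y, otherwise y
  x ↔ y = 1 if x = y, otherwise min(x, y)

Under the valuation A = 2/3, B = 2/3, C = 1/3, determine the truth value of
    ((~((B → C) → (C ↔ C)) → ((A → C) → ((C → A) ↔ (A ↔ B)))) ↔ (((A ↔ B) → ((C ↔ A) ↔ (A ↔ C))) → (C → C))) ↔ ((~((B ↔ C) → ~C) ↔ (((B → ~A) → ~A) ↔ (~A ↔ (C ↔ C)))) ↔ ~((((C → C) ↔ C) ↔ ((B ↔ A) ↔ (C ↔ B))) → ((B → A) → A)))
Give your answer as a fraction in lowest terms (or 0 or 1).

1

B → C = 2/3 → 1/3 = 1/3
C ↔ C = 1/3 ↔ 1/3 = 1
(B → C) → (C ↔ C) = 1/3 → 1 = 1
~((B → C) → (C ↔ C)) = ~1 = 0
A → C = 2/3 → 1/3 = 1/3
C → A = 1/3 → 2/3 = 1
A ↔ B = 2/3 ↔ 2/3 = 1
(C → A) ↔ (A ↔ B) = 1 ↔ 1 = 1
(A → C) → ((C → A) ↔ (A ↔ B)) = 1/3 → 1 = 1
~((B → C) → (C ↔ C)) → ((A → C) → ((C → A) ↔ (A ↔ B))) = 0 → 1 = 1
A ↔ B = 2/3 ↔ 2/3 = 1
C ↔ A = 1/3 ↔ 2/3 = 1/3
A ↔ C = 2/3 ↔ 1/3 = 1/3
(C ↔ A) ↔ (A ↔ C) = 1/3 ↔ 1/3 = 1
(A ↔ B) → ((C ↔ A) ↔ (A ↔ C)) = 1 → 1 = 1
C → C = 1/3 → 1/3 = 1
((A ↔ B) → ((C ↔ A) ↔ (A ↔ C))) → (C → C) = 1 → 1 = 1
(~((B → C) → (C ↔ C)) → ((A → C) → ((C → A) ↔ (A ↔ B)))) ↔ (((A ↔ B) → ((C ↔ A) ↔ (A ↔ C))) → (C → C)) = 1 ↔ 1 = 1
B ↔ C = 2/3 ↔ 1/3 = 1/3
~C = ~1/3 = 0
(B ↔ C) → ~C = 1/3 → 0 = 0
~((B ↔ C) → ~C) = ~0 = 1
~A = ~2/3 = 0
B → ~A = 2/3 → 0 = 0
~A = ~2/3 = 0
(B → ~A) → ~A = 0 → 0 = 1
~A = ~2/3 = 0
C ↔ C = 1/3 ↔ 1/3 = 1
~A ↔ (C ↔ C) = 0 ↔ 1 = 0
((B → ~A) → ~A) ↔ (~A ↔ (C ↔ C)) = 1 ↔ 0 = 0
~((B ↔ C) → ~C) ↔ (((B → ~A) → ~A) ↔ (~A ↔ (C ↔ C))) = 1 ↔ 0 = 0
C → C = 1/3 → 1/3 = 1
(C → C) ↔ C = 1 ↔ 1/3 = 1/3
B ↔ A = 2/3 ↔ 2/3 = 1
C ↔ B = 1/3 ↔ 2/3 = 1/3
(B ↔ A) ↔ (C ↔ B) = 1 ↔ 1/3 = 1/3
((C → C) ↔ C) ↔ ((B ↔ A) ↔ (C ↔ B)) = 1/3 ↔ 1/3 = 1
B → A = 2/3 → 2/3 = 1
(B → A) → A = 1 → 2/3 = 2/3
(((C → C) ↔ C) ↔ ((B ↔ A) ↔ (C ↔ B))) → ((B → A) → A) = 1 → 2/3 = 2/3
~((((C → C) ↔ C) ↔ ((B ↔ A) ↔ (C ↔ B))) → ((B → A) → A)) = ~2/3 = 0
(~((B ↔ C) → ~C) ↔ (((B → ~A) → ~A) ↔ (~A ↔ (C ↔ C)))) ↔ ~((((C → C) ↔ C) ↔ ((B ↔ A) ↔ (C ↔ B))) → ((B → A) → A)) = 0 ↔ 0 = 1
((~((B → C) → (C ↔ C)) → ((A → C) → ((C → A) ↔ (A ↔ B)))) ↔ (((A ↔ B) → ((C ↔ A) ↔ (A ↔ C))) → (C → C))) ↔ ((~((B ↔ C) → ~C) ↔ (((B → ~A) → ~A) ↔ (~A ↔ (C ↔ C)))) ↔ ~((((C → C) ↔ C) ↔ ((B ↔ A) ↔ (C ↔ B))) → ((B → A) → A))) = 1 ↔ 1 = 1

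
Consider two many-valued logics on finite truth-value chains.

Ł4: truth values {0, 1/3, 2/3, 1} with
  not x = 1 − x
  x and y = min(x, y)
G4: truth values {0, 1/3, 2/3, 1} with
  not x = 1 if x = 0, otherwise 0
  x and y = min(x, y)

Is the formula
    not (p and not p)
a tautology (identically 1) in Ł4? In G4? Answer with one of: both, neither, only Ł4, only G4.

only G4

In Ł4: at p = 1/3 the value is 2/3 — not a tautology.
In G4: every assignment gives 1 — tautology.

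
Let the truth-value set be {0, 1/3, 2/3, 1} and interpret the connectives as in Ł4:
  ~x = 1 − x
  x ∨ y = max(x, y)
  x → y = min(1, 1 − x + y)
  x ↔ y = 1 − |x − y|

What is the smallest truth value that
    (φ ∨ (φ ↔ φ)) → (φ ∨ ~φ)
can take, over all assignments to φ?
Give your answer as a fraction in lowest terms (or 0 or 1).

2/3

Take φ = 1/3:
φ ↔ φ = 1/3 ↔ 1/3 = 1
φ ∨ (φ ↔ φ) = 1/3 ∨ 1 = 1
~φ = ~1/3 = 2/3
φ ∨ ~φ = 1/3 ∨ 2/3 = 2/3
(φ ∨ (φ ↔ φ)) → (φ ∨ ~φ) = 1 → 2/3 = 2/3
No assignment yields a value below 2/3, so this is the minimum.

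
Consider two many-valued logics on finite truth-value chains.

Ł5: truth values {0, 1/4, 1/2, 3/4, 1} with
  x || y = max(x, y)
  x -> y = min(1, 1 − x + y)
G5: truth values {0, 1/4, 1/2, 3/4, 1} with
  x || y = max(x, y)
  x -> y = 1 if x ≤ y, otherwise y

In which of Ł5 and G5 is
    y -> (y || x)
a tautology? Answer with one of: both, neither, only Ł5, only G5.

In Ł5: every assignment gives 1 — tautology.
In G5: every assignment gives 1 — tautology.

both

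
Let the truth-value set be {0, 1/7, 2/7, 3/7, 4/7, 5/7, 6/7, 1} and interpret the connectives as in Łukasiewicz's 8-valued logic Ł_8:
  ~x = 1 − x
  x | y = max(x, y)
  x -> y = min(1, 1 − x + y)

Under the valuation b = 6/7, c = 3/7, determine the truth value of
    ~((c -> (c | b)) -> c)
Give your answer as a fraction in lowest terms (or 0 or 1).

4/7

c | b = 3/7 | 6/7 = 6/7
c -> (c | b) = 3/7 -> 6/7 = 1
(c -> (c | b)) -> c = 1 -> 3/7 = 3/7
~((c -> (c | b)) -> c) = ~3/7 = 4/7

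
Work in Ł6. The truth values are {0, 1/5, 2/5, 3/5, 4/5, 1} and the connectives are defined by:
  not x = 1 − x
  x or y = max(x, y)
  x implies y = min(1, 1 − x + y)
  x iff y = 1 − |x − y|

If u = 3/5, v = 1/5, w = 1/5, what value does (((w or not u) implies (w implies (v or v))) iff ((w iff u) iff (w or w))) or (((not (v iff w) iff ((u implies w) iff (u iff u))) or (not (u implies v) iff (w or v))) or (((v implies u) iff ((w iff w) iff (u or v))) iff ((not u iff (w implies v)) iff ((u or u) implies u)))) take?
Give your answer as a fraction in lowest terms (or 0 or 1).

not u = not 3/5 = 2/5
w or not u = 1/5 or 2/5 = 2/5
v or v = 1/5 or 1/5 = 1/5
w implies (v or v) = 1/5 implies 1/5 = 1
(w or not u) implies (w implies (v or v)) = 2/5 implies 1 = 1
w iff u = 1/5 iff 3/5 = 3/5
w or w = 1/5 or 1/5 = 1/5
(w iff u) iff (w or w) = 3/5 iff 1/5 = 3/5
((w or not u) implies (w implies (v or v))) iff ((w iff u) iff (w or w)) = 1 iff 3/5 = 3/5
v iff w = 1/5 iff 1/5 = 1
not (v iff w) = not 1 = 0
u implies w = 3/5 implies 1/5 = 3/5
u iff u = 3/5 iff 3/5 = 1
(u implies w) iff (u iff u) = 3/5 iff 1 = 3/5
not (v iff w) iff ((u implies w) iff (u iff u)) = 0 iff 3/5 = 2/5
u implies v = 3/5 implies 1/5 = 3/5
not (u implies v) = not 3/5 = 2/5
w or v = 1/5 or 1/5 = 1/5
not (u implies v) iff (w or v) = 2/5 iff 1/5 = 4/5
(not (v iff w) iff ((u implies w) iff (u iff u))) or (not (u implies v) iff (w or v)) = 2/5 or 4/5 = 4/5
v implies u = 1/5 implies 3/5 = 1
w iff w = 1/5 iff 1/5 = 1
u or v = 3/5 or 1/5 = 3/5
(w iff w) iff (u or v) = 1 iff 3/5 = 3/5
(v implies u) iff ((w iff w) iff (u or v)) = 1 iff 3/5 = 3/5
not u = not 3/5 = 2/5
w implies v = 1/5 implies 1/5 = 1
not u iff (w implies v) = 2/5 iff 1 = 2/5
u or u = 3/5 or 3/5 = 3/5
(u or u) implies u = 3/5 implies 3/5 = 1
(not u iff (w implies v)) iff ((u or u) implies u) = 2/5 iff 1 = 2/5
((v implies u) iff ((w iff w) iff (u or v))) iff ((not u iff (w implies v)) iff ((u or u) implies u)) = 3/5 iff 2/5 = 4/5
((not (v iff w) iff ((u implies w) iff (u iff u))) or (not (u implies v) iff (w or v))) or (((v implies u) iff ((w iff w) iff (u or v))) iff ((not u iff (w implies v)) iff ((u or u) implies u))) = 4/5 or 4/5 = 4/5
(((w or not u) implies (w implies (v or v))) iff ((w iff u) iff (w or w))) or (((not (v iff w) iff ((u implies w) iff (u iff u))) or (not (u implies v) iff (w or v))) or (((v implies u) iff ((w iff w) iff (u or v))) iff ((not u iff (w implies v)) iff ((u or u) implies u)))) = 3/5 or 4/5 = 4/5

4/5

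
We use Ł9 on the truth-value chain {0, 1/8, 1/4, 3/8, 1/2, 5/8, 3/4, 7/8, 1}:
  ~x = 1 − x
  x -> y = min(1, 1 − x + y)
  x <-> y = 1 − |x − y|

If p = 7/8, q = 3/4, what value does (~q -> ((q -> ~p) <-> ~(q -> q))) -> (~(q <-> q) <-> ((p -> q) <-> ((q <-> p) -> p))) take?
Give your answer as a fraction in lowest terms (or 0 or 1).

~q = ~3/4 = 1/4
~p = ~7/8 = 1/8
q -> ~p = 3/4 -> 1/8 = 3/8
q -> q = 3/4 -> 3/4 = 1
~(q -> q) = ~1 = 0
(q -> ~p) <-> ~(q -> q) = 3/8 <-> 0 = 5/8
~q -> ((q -> ~p) <-> ~(q -> q)) = 1/4 -> 5/8 = 1
q <-> q = 3/4 <-> 3/4 = 1
~(q <-> q) = ~1 = 0
p -> q = 7/8 -> 3/4 = 7/8
q <-> p = 3/4 <-> 7/8 = 7/8
(q <-> p) -> p = 7/8 -> 7/8 = 1
(p -> q) <-> ((q <-> p) -> p) = 7/8 <-> 1 = 7/8
~(q <-> q) <-> ((p -> q) <-> ((q <-> p) -> p)) = 0 <-> 7/8 = 1/8
(~q -> ((q -> ~p) <-> ~(q -> q))) -> (~(q <-> q) <-> ((p -> q) <-> ((q <-> p) -> p))) = 1 -> 1/8 = 1/8

1/8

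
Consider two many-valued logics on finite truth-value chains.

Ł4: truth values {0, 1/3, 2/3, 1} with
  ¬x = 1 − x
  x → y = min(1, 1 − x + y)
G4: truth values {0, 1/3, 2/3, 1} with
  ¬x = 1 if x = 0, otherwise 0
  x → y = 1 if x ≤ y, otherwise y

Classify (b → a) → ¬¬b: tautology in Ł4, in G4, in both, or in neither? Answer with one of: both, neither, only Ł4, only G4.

neither

In Ł4: at a = 0, b = 0 the value is 0 — not a tautology.
In G4: at a = 0, b = 0 the value is 0 — not a tautology.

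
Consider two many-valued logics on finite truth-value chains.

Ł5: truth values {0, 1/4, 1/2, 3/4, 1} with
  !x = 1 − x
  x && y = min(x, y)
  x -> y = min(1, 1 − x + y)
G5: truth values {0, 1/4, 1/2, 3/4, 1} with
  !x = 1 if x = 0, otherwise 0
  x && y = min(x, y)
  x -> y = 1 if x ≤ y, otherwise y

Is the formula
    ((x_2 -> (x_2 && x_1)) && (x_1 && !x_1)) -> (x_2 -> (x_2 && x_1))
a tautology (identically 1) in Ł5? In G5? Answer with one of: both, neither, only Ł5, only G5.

In Ł5: every assignment gives 1 — tautology.
In G5: every assignment gives 1 — tautology.

both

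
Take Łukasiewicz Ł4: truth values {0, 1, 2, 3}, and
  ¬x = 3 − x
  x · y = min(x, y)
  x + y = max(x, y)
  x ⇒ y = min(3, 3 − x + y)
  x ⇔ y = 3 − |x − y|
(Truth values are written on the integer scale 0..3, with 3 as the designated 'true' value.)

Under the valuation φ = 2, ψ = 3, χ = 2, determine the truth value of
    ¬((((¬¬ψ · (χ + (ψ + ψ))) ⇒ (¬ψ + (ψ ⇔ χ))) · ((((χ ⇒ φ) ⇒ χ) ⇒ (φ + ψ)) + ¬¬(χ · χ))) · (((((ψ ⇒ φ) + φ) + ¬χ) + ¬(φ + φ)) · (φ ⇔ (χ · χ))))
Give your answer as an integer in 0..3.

¬ψ = ¬3 = 0
¬¬ψ = ¬0 = 3
ψ + ψ = 3 + 3 = 3
χ + (ψ + ψ) = 2 + 3 = 3
¬¬ψ · (χ + (ψ + ψ)) = 3 · 3 = 3
¬ψ = ¬3 = 0
ψ ⇔ χ = 3 ⇔ 2 = 2
¬ψ + (ψ ⇔ χ) = 0 + 2 = 2
(¬¬ψ · (χ + (ψ + ψ))) ⇒ (¬ψ + (ψ ⇔ χ)) = 3 ⇒ 2 = 2
χ ⇒ φ = 2 ⇒ 2 = 3
(χ ⇒ φ) ⇒ χ = 3 ⇒ 2 = 2
φ + ψ = 2 + 3 = 3
((χ ⇒ φ) ⇒ χ) ⇒ (φ + ψ) = 2 ⇒ 3 = 3
χ · χ = 2 · 2 = 2
¬(χ · χ) = ¬2 = 1
¬¬(χ · χ) = ¬1 = 2
(((χ ⇒ φ) ⇒ χ) ⇒ (φ + ψ)) + ¬¬(χ · χ) = 3 + 2 = 3
((¬¬ψ · (χ + (ψ + ψ))) ⇒ (¬ψ + (ψ ⇔ χ))) · ((((χ ⇒ φ) ⇒ χ) ⇒ (φ + ψ)) + ¬¬(χ · χ)) = 2 · 3 = 2
ψ ⇒ φ = 3 ⇒ 2 = 2
(ψ ⇒ φ) + φ = 2 + 2 = 2
¬χ = ¬2 = 1
((ψ ⇒ φ) + φ) + ¬χ = 2 + 1 = 2
φ + φ = 2 + 2 = 2
¬(φ + φ) = ¬2 = 1
(((ψ ⇒ φ) + φ) + ¬χ) + ¬(φ + φ) = 2 + 1 = 2
χ · χ = 2 · 2 = 2
φ ⇔ (χ · χ) = 2 ⇔ 2 = 3
((((ψ ⇒ φ) + φ) + ¬χ) + ¬(φ + φ)) · (φ ⇔ (χ · χ)) = 2 · 3 = 2
(((¬¬ψ · (χ + (ψ + ψ))) ⇒ (¬ψ + (ψ ⇔ χ))) · ((((χ ⇒ φ) ⇒ χ) ⇒ (φ + ψ)) + ¬¬(χ · χ))) · (((((ψ ⇒ φ) + φ) + ¬χ) + ¬(φ + φ)) · (φ ⇔ (χ · χ))) = 2 · 2 = 2
¬((((¬¬ψ · (χ + (ψ + ψ))) ⇒ (¬ψ + (ψ ⇔ χ))) · ((((χ ⇒ φ) ⇒ χ) ⇒ (φ + ψ)) + ¬¬(χ · χ))) · (((((ψ ⇒ φ) + φ) + ¬χ) + ¬(φ + φ)) · (φ ⇔ (χ · χ)))) = ¬2 = 1

1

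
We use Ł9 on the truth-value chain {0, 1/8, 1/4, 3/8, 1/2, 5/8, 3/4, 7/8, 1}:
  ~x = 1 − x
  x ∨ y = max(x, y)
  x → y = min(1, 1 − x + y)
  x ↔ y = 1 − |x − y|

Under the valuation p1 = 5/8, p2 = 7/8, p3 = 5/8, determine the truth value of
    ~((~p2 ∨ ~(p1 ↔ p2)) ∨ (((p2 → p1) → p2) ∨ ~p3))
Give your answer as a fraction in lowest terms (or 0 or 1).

~p2 = ~7/8 = 1/8
p1 ↔ p2 = 5/8 ↔ 7/8 = 3/4
~(p1 ↔ p2) = ~3/4 = 1/4
~p2 ∨ ~(p1 ↔ p2) = 1/8 ∨ 1/4 = 1/4
p2 → p1 = 7/8 → 5/8 = 3/4
(p2 → p1) → p2 = 3/4 → 7/8 = 1
~p3 = ~5/8 = 3/8
((p2 → p1) → p2) ∨ ~p3 = 1 ∨ 3/8 = 1
(~p2 ∨ ~(p1 ↔ p2)) ∨ (((p2 → p1) → p2) ∨ ~p3) = 1/4 ∨ 1 = 1
~((~p2 ∨ ~(p1 ↔ p2)) ∨ (((p2 → p1) → p2) ∨ ~p3)) = ~1 = 0

0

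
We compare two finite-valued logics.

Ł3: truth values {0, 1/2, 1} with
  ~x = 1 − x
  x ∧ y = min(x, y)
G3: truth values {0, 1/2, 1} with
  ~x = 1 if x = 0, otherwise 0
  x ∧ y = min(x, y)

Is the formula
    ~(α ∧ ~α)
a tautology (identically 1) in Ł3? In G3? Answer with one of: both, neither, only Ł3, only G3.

only G3

In Ł3: at α = 1/2 the value is 1/2 — not a tautology.
In G3: every assignment gives 1 — tautology.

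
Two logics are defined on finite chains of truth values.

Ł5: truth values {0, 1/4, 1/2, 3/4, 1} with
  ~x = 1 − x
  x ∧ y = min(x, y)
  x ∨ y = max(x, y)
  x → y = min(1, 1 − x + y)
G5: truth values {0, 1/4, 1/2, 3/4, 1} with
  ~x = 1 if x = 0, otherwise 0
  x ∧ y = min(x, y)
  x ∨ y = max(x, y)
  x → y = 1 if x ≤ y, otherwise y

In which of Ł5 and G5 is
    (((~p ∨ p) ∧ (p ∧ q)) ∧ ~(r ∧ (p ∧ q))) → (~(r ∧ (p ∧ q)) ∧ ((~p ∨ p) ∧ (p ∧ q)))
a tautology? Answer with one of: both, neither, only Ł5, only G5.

In Ł5: every assignment gives 1 — tautology.
In G5: every assignment gives 1 — tautology.

both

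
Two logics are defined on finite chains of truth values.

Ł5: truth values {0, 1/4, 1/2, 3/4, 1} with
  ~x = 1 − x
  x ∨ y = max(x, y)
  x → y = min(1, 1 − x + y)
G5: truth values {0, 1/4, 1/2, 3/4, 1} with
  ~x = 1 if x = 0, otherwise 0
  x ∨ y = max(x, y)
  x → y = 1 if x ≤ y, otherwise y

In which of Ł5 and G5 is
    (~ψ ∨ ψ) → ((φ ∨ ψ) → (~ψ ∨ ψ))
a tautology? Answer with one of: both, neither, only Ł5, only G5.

both

In Ł5: every assignment gives 1 — tautology.
In G5: every assignment gives 1 — tautology.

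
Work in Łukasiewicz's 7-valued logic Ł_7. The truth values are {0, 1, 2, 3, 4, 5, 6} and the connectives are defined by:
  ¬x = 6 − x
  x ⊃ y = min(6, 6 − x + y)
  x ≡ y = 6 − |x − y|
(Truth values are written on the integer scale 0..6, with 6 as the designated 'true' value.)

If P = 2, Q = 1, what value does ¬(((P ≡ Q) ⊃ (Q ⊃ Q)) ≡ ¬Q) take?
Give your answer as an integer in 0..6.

1

P ≡ Q = 2 ≡ 1 = 5
Q ⊃ Q = 1 ⊃ 1 = 6
(P ≡ Q) ⊃ (Q ⊃ Q) = 5 ⊃ 6 = 6
¬Q = ¬1 = 5
((P ≡ Q) ⊃ (Q ⊃ Q)) ≡ ¬Q = 6 ≡ 5 = 5
¬(((P ≡ Q) ⊃ (Q ⊃ Q)) ≡ ¬Q) = ¬5 = 1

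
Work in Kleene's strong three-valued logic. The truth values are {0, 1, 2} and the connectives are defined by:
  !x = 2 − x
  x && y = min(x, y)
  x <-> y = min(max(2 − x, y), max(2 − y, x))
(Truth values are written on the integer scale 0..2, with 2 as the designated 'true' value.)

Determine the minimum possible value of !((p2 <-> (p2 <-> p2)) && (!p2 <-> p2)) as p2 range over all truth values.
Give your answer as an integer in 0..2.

Take p2 = 1:
p2 <-> p2 = 1 <-> 1 = 1
p2 <-> (p2 <-> p2) = 1 <-> 1 = 1
!p2 = !1 = 1
!p2 <-> p2 = 1 <-> 1 = 1
(p2 <-> (p2 <-> p2)) && (!p2 <-> p2) = 1 && 1 = 1
!((p2 <-> (p2 <-> p2)) && (!p2 <-> p2)) = !1 = 1
No assignment yields a value below 1, so this is the minimum.

1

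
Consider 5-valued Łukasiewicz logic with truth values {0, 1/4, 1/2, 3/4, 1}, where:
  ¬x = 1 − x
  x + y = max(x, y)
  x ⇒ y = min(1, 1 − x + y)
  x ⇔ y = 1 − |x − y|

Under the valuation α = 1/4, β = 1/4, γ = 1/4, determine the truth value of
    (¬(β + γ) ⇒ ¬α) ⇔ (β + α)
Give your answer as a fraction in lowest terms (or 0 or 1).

1/4

β + γ = 1/4 + 1/4 = 1/4
¬(β + γ) = ¬1/4 = 3/4
¬α = ¬1/4 = 3/4
¬(β + γ) ⇒ ¬α = 3/4 ⇒ 3/4 = 1
β + α = 1/4 + 1/4 = 1/4
(¬(β + γ) ⇒ ¬α) ⇔ (β + α) = 1 ⇔ 1/4 = 1/4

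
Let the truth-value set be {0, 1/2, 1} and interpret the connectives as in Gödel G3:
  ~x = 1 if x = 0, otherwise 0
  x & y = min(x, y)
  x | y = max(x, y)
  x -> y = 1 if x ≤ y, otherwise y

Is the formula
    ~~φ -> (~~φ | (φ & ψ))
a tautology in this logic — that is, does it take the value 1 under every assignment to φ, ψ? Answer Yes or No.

Yes

φ = 0, ψ = 0 ↦ 1
φ = 0, ψ = 1/2 ↦ 1
φ = 0, ψ = 1 ↦ 1
φ = 1/2, ψ = 0 ↦ 1
φ = 1/2, ψ = 1/2 ↦ 1
φ = 1/2, ψ = 1 ↦ 1
φ = 1, ψ = 0 ↦ 1
φ = 1, ψ = 1/2 ↦ 1
φ = 1, ψ = 1 ↦ 1
Every assignment gives a value ≥ 1.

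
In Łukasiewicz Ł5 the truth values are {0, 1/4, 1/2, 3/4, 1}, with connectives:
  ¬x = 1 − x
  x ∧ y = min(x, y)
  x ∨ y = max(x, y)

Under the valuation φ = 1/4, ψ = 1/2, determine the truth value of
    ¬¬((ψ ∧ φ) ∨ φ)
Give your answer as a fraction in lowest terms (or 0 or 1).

ψ ∧ φ = 1/2 ∧ 1/4 = 1/4
(ψ ∧ φ) ∨ φ = 1/4 ∨ 1/4 = 1/4
¬((ψ ∧ φ) ∨ φ) = ¬1/4 = 3/4
¬¬((ψ ∧ φ) ∨ φ) = ¬3/4 = 1/4

1/4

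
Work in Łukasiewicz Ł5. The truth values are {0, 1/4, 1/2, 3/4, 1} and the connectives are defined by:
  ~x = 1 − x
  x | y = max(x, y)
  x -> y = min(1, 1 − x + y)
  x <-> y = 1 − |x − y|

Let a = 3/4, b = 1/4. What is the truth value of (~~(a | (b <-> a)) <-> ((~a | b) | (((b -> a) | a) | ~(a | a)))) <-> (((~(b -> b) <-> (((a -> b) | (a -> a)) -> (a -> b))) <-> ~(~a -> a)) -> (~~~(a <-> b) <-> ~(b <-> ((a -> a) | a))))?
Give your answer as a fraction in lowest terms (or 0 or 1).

3/4

b <-> a = 1/4 <-> 3/4 = 1/2
a | (b <-> a) = 3/4 | 1/2 = 3/4
~(a | (b <-> a)) = ~3/4 = 1/4
~~(a | (b <-> a)) = ~1/4 = 3/4
~a = ~3/4 = 1/4
~a | b = 1/4 | 1/4 = 1/4
b -> a = 1/4 -> 3/4 = 1
(b -> a) | a = 1 | 3/4 = 1
a | a = 3/4 | 3/4 = 3/4
~(a | a) = ~3/4 = 1/4
((b -> a) | a) | ~(a | a) = 1 | 1/4 = 1
(~a | b) | (((b -> a) | a) | ~(a | a)) = 1/4 | 1 = 1
~~(a | (b <-> a)) <-> ((~a | b) | (((b -> a) | a) | ~(a | a))) = 3/4 <-> 1 = 3/4
b -> b = 1/4 -> 1/4 = 1
~(b -> b) = ~1 = 0
a -> b = 3/4 -> 1/4 = 1/2
a -> a = 3/4 -> 3/4 = 1
(a -> b) | (a -> a) = 1/2 | 1 = 1
a -> b = 3/4 -> 1/4 = 1/2
((a -> b) | (a -> a)) -> (a -> b) = 1 -> 1/2 = 1/2
~(b -> b) <-> (((a -> b) | (a -> a)) -> (a -> b)) = 0 <-> 1/2 = 1/2
~a = ~3/4 = 1/4
~a -> a = 1/4 -> 3/4 = 1
~(~a -> a) = ~1 = 0
(~(b -> b) <-> (((a -> b) | (a -> a)) -> (a -> b))) <-> ~(~a -> a) = 1/2 <-> 0 = 1/2
a <-> b = 3/4 <-> 1/4 = 1/2
~(a <-> b) = ~1/2 = 1/2
~~(a <-> b) = ~1/2 = 1/2
~~~(a <-> b) = ~1/2 = 1/2
a -> a = 3/4 -> 3/4 = 1
(a -> a) | a = 1 | 3/4 = 1
b <-> ((a -> a) | a) = 1/4 <-> 1 = 1/4
~(b <-> ((a -> a) | a)) = ~1/4 = 3/4
~~~(a <-> b) <-> ~(b <-> ((a -> a) | a)) = 1/2 <-> 3/4 = 3/4
((~(b -> b) <-> (((a -> b) | (a -> a)) -> (a -> b))) <-> ~(~a -> a)) -> (~~~(a <-> b) <-> ~(b <-> ((a -> a) | a))) = 1/2 -> 3/4 = 1
(~~(a | (b <-> a)) <-> ((~a | b) | (((b -> a) | a) | ~(a | a)))) <-> (((~(b -> b) <-> (((a -> b) | (a -> a)) -> (a -> b))) <-> ~(~a -> a)) -> (~~~(a <-> b) <-> ~(b <-> ((a -> a) | a)))) = 3/4 <-> 1 = 3/4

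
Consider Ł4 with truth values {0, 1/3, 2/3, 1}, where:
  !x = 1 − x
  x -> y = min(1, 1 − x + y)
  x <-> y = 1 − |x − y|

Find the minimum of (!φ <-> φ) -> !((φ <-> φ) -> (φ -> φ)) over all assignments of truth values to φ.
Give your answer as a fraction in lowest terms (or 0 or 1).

1/3

Take φ = 1/3:
!φ = !1/3 = 2/3
!φ <-> φ = 2/3 <-> 1/3 = 2/3
φ <-> φ = 1/3 <-> 1/3 = 1
φ -> φ = 1/3 -> 1/3 = 1
(φ <-> φ) -> (φ -> φ) = 1 -> 1 = 1
!((φ <-> φ) -> (φ -> φ)) = !1 = 0
(!φ <-> φ) -> !((φ <-> φ) -> (φ -> φ)) = 2/3 -> 0 = 1/3
No assignment yields a value below 1/3, so this is the minimum.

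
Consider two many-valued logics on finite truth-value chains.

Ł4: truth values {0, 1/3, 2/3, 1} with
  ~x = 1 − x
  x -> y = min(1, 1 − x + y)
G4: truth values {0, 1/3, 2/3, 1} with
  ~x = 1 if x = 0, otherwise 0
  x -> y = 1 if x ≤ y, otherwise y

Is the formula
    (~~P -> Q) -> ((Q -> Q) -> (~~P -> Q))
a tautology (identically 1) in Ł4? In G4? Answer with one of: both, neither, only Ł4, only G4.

both

In Ł4: every assignment gives 1 — tautology.
In G4: every assignment gives 1 — tautology.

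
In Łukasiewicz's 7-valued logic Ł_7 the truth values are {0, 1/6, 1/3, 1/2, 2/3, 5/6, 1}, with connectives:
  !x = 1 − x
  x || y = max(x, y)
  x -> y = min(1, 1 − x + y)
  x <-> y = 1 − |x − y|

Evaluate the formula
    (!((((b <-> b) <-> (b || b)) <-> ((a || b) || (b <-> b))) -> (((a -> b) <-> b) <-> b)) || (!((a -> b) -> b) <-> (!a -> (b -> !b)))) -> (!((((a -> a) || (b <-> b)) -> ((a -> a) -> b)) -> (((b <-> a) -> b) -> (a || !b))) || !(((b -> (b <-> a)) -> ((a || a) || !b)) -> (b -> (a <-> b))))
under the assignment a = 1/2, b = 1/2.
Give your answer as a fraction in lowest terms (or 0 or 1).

b <-> b = 1/2 <-> 1/2 = 1
b || b = 1/2 || 1/2 = 1/2
(b <-> b) <-> (b || b) = 1 <-> 1/2 = 1/2
a || b = 1/2 || 1/2 = 1/2
b <-> b = 1/2 <-> 1/2 = 1
(a || b) || (b <-> b) = 1/2 || 1 = 1
((b <-> b) <-> (b || b)) <-> ((a || b) || (b <-> b)) = 1/2 <-> 1 = 1/2
a -> b = 1/2 -> 1/2 = 1
(a -> b) <-> b = 1 <-> 1/2 = 1/2
((a -> b) <-> b) <-> b = 1/2 <-> 1/2 = 1
(((b <-> b) <-> (b || b)) <-> ((a || b) || (b <-> b))) -> (((a -> b) <-> b) <-> b) = 1/2 -> 1 = 1
!((((b <-> b) <-> (b || b)) <-> ((a || b) || (b <-> b))) -> (((a -> b) <-> b) <-> b)) = !1 = 0
a -> b = 1/2 -> 1/2 = 1
(a -> b) -> b = 1 -> 1/2 = 1/2
!((a -> b) -> b) = !1/2 = 1/2
!a = !1/2 = 1/2
!b = !1/2 = 1/2
b -> !b = 1/2 -> 1/2 = 1
!a -> (b -> !b) = 1/2 -> 1 = 1
!((a -> b) -> b) <-> (!a -> (b -> !b)) = 1/2 <-> 1 = 1/2
!((((b <-> b) <-> (b || b)) <-> ((a || b) || (b <-> b))) -> (((a -> b) <-> b) <-> b)) || (!((a -> b) -> b) <-> (!a -> (b -> !b))) = 0 || 1/2 = 1/2
a -> a = 1/2 -> 1/2 = 1
b <-> b = 1/2 <-> 1/2 = 1
(a -> a) || (b <-> b) = 1 || 1 = 1
a -> a = 1/2 -> 1/2 = 1
(a -> a) -> b = 1 -> 1/2 = 1/2
((a -> a) || (b <-> b)) -> ((a -> a) -> b) = 1 -> 1/2 = 1/2
b <-> a = 1/2 <-> 1/2 = 1
(b <-> a) -> b = 1 -> 1/2 = 1/2
!b = !1/2 = 1/2
a || !b = 1/2 || 1/2 = 1/2
((b <-> a) -> b) -> (a || !b) = 1/2 -> 1/2 = 1
(((a -> a) || (b <-> b)) -> ((a -> a) -> b)) -> (((b <-> a) -> b) -> (a || !b)) = 1/2 -> 1 = 1
!((((a -> a) || (b <-> b)) -> ((a -> a) -> b)) -> (((b <-> a) -> b) -> (a || !b))) = !1 = 0
b <-> a = 1/2 <-> 1/2 = 1
b -> (b <-> a) = 1/2 -> 1 = 1
a || a = 1/2 || 1/2 = 1/2
!b = !1/2 = 1/2
(a || a) || !b = 1/2 || 1/2 = 1/2
(b -> (b <-> a)) -> ((a || a) || !b) = 1 -> 1/2 = 1/2
a <-> b = 1/2 <-> 1/2 = 1
b -> (a <-> b) = 1/2 -> 1 = 1
((b -> (b <-> a)) -> ((a || a) || !b)) -> (b -> (a <-> b)) = 1/2 -> 1 = 1
!(((b -> (b <-> a)) -> ((a || a) || !b)) -> (b -> (a <-> b))) = !1 = 0
!((((a -> a) || (b <-> b)) -> ((a -> a) -> b)) -> (((b <-> a) -> b) -> (a || !b))) || !(((b -> (b <-> a)) -> ((a || a) || !b)) -> (b -> (a <-> b))) = 0 || 0 = 0
(!((((b <-> b) <-> (b || b)) <-> ((a || b) || (b <-> b))) -> (((a -> b) <-> b) <-> b)) || (!((a -> b) -> b) <-> (!a -> (b -> !b)))) -> (!((((a -> a) || (b <-> b)) -> ((a -> a) -> b)) -> (((b <-> a) -> b) -> (a || !b))) || !(((b -> (b <-> a)) -> ((a || a) || !b)) -> (b -> (a <-> b)))) = 1/2 -> 0 = 1/2

1/2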